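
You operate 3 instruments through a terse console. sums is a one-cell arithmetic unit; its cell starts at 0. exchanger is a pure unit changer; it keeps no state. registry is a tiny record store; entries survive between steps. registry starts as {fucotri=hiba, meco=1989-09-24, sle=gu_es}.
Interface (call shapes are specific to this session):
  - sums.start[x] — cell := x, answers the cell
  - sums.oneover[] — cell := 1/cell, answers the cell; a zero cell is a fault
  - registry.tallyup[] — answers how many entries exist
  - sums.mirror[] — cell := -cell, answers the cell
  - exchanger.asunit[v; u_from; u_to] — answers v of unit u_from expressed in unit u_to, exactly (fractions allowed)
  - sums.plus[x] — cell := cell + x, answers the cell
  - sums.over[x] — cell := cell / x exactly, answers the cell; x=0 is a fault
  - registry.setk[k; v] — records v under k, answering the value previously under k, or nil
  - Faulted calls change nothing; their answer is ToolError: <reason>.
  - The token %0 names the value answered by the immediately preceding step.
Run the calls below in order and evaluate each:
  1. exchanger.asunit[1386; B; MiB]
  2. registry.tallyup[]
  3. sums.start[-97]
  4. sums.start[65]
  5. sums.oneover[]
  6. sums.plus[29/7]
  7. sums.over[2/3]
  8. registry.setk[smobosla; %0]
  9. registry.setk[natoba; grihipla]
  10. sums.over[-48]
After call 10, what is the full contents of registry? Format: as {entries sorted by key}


Answer: {fucotri=hiba, meco=1989-09-24, natoba=grihipla, sle=gu_es, smobosla=2838/455}

Derivation:
CALL exchanger.asunit[v→1386; u_from→B; u_to→MiB]
RET  693/524288
CALL registry.tallyup[]
RET  3
CALL sums.start[x→-97]
RET  -97
CALL sums.start[x→65]
RET  65
CALL sums.oneover[]
RET  1/65
CALL sums.plus[x→29/7]
RET  1892/455
CALL sums.over[x→2/3]
RET  2838/455
CALL registry.setk[k→smobosla; v→%0]
RET  nil
CALL registry.setk[k→natoba; v→grihipla]
RET  nil
CALL sums.over[x→-48]
RET  -473/3640


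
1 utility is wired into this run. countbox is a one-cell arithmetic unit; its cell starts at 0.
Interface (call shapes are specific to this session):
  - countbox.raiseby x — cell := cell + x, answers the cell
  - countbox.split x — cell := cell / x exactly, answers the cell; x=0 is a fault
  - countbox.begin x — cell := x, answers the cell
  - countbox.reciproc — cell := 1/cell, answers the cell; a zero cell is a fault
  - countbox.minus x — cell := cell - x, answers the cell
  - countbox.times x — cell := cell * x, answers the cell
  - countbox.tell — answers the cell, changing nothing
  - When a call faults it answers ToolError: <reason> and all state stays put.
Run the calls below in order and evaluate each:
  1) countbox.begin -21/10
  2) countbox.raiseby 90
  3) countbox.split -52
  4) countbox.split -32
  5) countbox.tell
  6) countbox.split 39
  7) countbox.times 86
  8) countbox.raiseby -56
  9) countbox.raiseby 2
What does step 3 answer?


! countbox.begin(x→-21/10) == -21/10
! countbox.raiseby(x→90) == 879/10
! countbox.split(x→-52) == -879/520
! countbox.split(x→-32) == 879/16640
! countbox.tell() == 879/16640
! countbox.split(x→39) == 293/216320
! countbox.times(x→86) == 12599/108160
! countbox.raiseby(x→-56) == -6044361/108160
! countbox.raiseby(x→2) == -5828041/108160

Answer: -879/520


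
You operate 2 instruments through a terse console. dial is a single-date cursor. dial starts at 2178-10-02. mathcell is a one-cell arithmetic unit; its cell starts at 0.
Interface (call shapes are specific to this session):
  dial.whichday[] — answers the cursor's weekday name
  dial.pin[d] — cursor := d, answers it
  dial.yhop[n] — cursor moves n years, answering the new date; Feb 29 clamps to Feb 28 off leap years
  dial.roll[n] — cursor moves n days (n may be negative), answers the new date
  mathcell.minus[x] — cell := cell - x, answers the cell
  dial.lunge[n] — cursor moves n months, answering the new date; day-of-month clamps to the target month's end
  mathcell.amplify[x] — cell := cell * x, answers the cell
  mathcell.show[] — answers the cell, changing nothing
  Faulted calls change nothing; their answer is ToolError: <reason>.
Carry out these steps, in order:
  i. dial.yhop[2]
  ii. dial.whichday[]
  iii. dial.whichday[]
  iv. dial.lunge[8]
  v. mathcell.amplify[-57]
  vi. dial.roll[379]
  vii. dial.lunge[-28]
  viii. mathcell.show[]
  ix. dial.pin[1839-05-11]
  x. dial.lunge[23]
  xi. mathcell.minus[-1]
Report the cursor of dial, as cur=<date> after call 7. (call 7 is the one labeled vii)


·→ dial.yhop(n='2')
·← 2180-10-02
·→ dial.whichday()
·← Monday
·→ dial.whichday()
·← Monday
·→ dial.lunge(n='8')
·← 2181-06-02
·→ mathcell.amplify(x='-57')
·← 0
·→ dial.roll(n='379')
·← 2182-06-16
·→ dial.lunge(n='-28')
·← 2180-02-16
·→ mathcell.show()
·← 0
·→ dial.pin(d='1839-05-11')
·← 1839-05-11
·→ dial.lunge(n='23')
·← 1841-04-11
·→ mathcell.minus(x='-1')
·← 1

Answer: cur=2180-02-16


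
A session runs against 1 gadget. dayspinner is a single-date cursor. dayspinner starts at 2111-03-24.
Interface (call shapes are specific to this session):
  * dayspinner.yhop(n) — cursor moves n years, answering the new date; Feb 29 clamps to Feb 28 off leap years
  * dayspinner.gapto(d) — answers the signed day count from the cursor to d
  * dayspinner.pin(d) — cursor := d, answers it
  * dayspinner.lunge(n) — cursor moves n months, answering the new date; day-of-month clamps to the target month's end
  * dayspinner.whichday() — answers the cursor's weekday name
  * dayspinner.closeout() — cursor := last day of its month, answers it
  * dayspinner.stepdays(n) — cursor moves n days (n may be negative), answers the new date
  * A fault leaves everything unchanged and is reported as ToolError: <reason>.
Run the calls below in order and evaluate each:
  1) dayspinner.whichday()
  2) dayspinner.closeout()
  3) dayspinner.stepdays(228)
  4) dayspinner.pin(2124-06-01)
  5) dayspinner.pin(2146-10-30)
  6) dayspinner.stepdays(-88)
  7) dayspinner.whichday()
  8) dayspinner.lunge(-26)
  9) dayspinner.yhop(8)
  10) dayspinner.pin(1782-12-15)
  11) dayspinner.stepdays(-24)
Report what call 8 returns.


Answer: 2144-06-03

Derivation:
Act: dayspinner.whichday[]
Obs: Tuesday
Act: dayspinner.closeout[]
Obs: 2111-03-31
Act: dayspinner.stepdays[228]
Obs: 2111-11-14
Act: dayspinner.pin[2124-06-01]
Obs: 2124-06-01
Act: dayspinner.pin[2146-10-30]
Obs: 2146-10-30
Act: dayspinner.stepdays[-88]
Obs: 2146-08-03
Act: dayspinner.whichday[]
Obs: Wednesday
Act: dayspinner.lunge[-26]
Obs: 2144-06-03
Act: dayspinner.yhop[8]
Obs: 2152-06-03
Act: dayspinner.pin[1782-12-15]
Obs: 1782-12-15
Act: dayspinner.stepdays[-24]
Obs: 1782-11-21


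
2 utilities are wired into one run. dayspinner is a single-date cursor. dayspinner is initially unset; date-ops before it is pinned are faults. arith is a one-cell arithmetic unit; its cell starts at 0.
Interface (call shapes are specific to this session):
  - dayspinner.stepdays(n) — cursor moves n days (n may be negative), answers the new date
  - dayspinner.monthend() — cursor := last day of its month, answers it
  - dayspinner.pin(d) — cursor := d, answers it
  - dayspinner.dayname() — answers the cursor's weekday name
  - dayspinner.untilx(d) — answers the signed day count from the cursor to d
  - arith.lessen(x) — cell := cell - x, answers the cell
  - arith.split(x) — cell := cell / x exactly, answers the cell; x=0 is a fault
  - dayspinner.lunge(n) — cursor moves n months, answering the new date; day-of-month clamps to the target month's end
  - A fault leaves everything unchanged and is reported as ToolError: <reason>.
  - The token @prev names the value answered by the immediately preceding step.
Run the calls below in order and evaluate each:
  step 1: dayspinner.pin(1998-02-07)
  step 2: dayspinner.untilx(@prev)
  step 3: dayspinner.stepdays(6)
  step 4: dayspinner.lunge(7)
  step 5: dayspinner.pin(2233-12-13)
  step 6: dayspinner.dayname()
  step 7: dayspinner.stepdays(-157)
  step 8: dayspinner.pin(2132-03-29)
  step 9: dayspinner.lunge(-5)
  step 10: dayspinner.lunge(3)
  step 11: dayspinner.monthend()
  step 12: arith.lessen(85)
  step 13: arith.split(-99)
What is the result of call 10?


% 1. dayspinner.pin(d='1998-02-07') ~> 1998-02-07
% 2. dayspinner.untilx(d='@prev') ~> 0
% 3. dayspinner.stepdays(n='6') ~> 1998-02-13
% 4. dayspinner.lunge(n='7') ~> 1998-09-13
% 5. dayspinner.pin(d='2233-12-13') ~> 2233-12-13
% 6. dayspinner.dayname() ~> Friday
% 7. dayspinner.stepdays(n='-157') ~> 2233-07-09
% 8. dayspinner.pin(d='2132-03-29') ~> 2132-03-29
% 9. dayspinner.lunge(n='-5') ~> 2131-10-29
% 10. dayspinner.lunge(n='3') ~> 2132-01-29
% 11. dayspinner.monthend() ~> 2132-01-31
% 12. arith.lessen(x='85') ~> -85
% 13. arith.split(x='-99') ~> 85/99

Answer: 2132-01-29


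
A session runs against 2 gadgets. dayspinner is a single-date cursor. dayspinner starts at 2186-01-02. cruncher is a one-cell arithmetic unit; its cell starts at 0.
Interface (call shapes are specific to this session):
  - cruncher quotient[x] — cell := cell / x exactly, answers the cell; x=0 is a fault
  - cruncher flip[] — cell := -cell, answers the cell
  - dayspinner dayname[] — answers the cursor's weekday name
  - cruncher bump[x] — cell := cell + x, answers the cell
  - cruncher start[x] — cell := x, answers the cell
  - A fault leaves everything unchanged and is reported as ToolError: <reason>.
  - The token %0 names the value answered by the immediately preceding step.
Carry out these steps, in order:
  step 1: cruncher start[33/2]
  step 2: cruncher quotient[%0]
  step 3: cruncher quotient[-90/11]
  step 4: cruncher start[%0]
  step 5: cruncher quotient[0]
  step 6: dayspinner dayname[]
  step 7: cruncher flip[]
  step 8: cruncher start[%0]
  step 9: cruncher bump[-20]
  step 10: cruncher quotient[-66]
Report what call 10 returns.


Act: cruncher start[x: 33/2]
Obs: 33/2
Act: cruncher quotient[x: %0]
Obs: 1
Act: cruncher quotient[x: -90/11]
Obs: -11/90
Act: cruncher start[x: %0]
Obs: -11/90
Act: cruncher quotient[x: 0]
Obs: ToolError: division by zero
Act: dayspinner dayname[]
Obs: Monday
Act: cruncher flip[]
Obs: 11/90
Act: cruncher start[x: %0]
Obs: 11/90
Act: cruncher bump[x: -20]
Obs: -1789/90
Act: cruncher quotient[x: -66]
Obs: 1789/5940

Answer: 1789/5940


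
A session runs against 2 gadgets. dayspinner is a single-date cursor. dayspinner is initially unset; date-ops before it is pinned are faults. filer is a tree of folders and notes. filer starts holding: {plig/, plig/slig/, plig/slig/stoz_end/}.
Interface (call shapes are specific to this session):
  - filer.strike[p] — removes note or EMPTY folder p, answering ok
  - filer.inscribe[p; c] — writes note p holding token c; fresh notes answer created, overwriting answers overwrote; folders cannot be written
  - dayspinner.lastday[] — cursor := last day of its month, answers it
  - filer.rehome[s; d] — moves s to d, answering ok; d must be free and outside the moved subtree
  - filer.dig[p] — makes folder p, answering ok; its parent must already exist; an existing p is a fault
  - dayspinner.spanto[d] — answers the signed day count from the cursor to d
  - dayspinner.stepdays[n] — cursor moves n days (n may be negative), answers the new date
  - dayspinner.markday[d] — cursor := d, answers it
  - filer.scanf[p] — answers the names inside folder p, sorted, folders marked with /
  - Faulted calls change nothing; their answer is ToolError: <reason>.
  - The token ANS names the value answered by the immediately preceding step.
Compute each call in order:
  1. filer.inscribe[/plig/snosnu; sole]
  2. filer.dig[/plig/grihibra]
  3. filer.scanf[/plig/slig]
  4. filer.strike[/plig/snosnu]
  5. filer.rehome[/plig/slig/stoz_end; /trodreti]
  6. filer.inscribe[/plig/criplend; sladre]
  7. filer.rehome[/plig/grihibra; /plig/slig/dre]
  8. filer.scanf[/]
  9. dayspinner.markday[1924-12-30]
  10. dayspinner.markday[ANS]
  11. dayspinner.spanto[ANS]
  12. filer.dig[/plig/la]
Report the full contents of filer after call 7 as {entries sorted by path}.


# 1. filer.inscribe(p: /plig/snosnu, c: sole) == created
# 2. filer.dig(p: /plig/grihibra) == ok
# 3. filer.scanf(p: /plig/slig) == [stoz_end/]
# 4. filer.strike(p: /plig/snosnu) == ok
# 5. filer.rehome(s: /plig/slig/stoz_end, d: /trodreti) == ok
# 6. filer.inscribe(p: /plig/criplend, c: sladre) == created
# 7. filer.rehome(s: /plig/grihibra, d: /plig/slig/dre) == ok
# 8. filer.scanf(p: /) == [plig/, trodreti/]
# 9. dayspinner.markday(d: 1924-12-30) == 1924-12-30
# 10. dayspinner.markday(d: ANS) == 1924-12-30
# 11. dayspinner.spanto(d: ANS) == 0
# 12. filer.dig(p: /plig/la) == ok

Answer: {plig/, plig/criplend=sladre, plig/slig/, plig/slig/dre/, trodreti/}


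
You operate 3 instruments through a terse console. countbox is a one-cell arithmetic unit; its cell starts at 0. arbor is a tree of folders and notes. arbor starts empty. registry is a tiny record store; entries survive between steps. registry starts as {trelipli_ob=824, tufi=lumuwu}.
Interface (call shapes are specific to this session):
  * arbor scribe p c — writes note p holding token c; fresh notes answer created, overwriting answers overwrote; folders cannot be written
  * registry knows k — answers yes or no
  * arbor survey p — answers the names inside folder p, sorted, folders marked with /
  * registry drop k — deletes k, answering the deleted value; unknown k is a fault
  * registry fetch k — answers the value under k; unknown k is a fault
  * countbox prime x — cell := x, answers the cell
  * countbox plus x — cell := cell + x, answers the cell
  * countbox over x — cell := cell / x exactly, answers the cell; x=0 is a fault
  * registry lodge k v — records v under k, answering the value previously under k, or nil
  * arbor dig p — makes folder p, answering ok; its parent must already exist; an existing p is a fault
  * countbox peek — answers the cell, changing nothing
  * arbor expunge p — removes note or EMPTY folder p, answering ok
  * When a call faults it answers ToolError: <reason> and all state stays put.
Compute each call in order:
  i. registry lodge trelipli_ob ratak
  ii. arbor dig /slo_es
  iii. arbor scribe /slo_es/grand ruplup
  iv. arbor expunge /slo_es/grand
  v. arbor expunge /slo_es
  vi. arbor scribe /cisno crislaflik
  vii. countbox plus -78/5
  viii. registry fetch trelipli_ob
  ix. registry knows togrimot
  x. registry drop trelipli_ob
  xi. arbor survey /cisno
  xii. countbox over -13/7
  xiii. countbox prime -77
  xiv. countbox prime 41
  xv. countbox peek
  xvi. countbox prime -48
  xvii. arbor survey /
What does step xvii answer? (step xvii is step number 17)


Answer: [cisno]

Derivation:
~$ registry lodge k: trelipli_ob v: ratak
  824
~$ arbor dig p: /slo_es
  ok
~$ arbor scribe p: /slo_es/grand c: ruplup
  created
~$ arbor expunge p: /slo_es/grand
  ok
~$ arbor expunge p: /slo_es
  ok
~$ arbor scribe p: /cisno c: crislaflik
  created
~$ countbox plus x: -78/5
  -78/5
~$ registry fetch k: trelipli_ob
  ratak
~$ registry knows k: togrimot
  no
~$ registry drop k: trelipli_ob
  ratak
~$ arbor survey p: /cisno
  ToolError: not a directory
~$ countbox over x: -13/7
  42/5
~$ countbox prime x: -77
  -77
~$ countbox prime x: 41
  41
~$ countbox peek
  41
~$ countbox prime x: -48
  -48
~$ arbor survey p: /
  [cisno]


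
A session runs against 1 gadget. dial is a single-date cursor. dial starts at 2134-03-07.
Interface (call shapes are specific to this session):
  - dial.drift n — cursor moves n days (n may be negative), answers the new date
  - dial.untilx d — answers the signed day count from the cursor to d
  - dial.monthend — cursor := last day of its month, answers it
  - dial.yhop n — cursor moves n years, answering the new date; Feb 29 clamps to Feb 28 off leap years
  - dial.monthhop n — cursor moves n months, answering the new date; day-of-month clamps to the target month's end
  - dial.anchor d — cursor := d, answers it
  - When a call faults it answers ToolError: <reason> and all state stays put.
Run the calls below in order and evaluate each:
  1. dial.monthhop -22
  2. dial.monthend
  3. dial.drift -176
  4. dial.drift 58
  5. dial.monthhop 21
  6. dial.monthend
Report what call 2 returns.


# 1. dial.monthhop(n→-22) -> 2132-05-07
# 2. dial.monthend() -> 2132-05-31
# 3. dial.drift(n→-176) -> 2131-12-07
# 4. dial.drift(n→58) -> 2132-02-03
# 5. dial.monthhop(n→21) -> 2133-11-03
# 6. dial.monthend() -> 2133-11-30

Answer: 2132-05-31


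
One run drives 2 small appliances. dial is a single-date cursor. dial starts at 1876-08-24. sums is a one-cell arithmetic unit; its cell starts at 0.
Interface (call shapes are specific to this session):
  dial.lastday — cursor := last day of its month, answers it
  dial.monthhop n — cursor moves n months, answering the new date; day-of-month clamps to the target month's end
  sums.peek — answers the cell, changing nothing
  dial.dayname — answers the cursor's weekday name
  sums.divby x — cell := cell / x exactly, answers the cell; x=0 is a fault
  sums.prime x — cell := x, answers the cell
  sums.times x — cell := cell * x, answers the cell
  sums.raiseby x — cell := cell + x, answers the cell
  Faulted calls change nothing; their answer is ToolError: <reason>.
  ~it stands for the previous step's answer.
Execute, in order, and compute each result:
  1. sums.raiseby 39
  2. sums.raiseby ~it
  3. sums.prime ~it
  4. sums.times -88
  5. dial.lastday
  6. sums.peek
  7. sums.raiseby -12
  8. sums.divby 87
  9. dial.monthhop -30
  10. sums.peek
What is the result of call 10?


Answer: -2292/29

Derivation:
! 1. sums.raiseby(x: 39) == 39
! 2. sums.raiseby(x: ~it) == 78
! 3. sums.prime(x: ~it) == 78
! 4. sums.times(x: -88) == -6864
! 5. dial.lastday() == 1876-08-31
! 6. sums.peek() == -6864
! 7. sums.raiseby(x: -12) == -6876
! 8. sums.divby(x: 87) == -2292/29
! 9. dial.monthhop(n: -30) == 1874-02-28
! 10. sums.peek() == -2292/29


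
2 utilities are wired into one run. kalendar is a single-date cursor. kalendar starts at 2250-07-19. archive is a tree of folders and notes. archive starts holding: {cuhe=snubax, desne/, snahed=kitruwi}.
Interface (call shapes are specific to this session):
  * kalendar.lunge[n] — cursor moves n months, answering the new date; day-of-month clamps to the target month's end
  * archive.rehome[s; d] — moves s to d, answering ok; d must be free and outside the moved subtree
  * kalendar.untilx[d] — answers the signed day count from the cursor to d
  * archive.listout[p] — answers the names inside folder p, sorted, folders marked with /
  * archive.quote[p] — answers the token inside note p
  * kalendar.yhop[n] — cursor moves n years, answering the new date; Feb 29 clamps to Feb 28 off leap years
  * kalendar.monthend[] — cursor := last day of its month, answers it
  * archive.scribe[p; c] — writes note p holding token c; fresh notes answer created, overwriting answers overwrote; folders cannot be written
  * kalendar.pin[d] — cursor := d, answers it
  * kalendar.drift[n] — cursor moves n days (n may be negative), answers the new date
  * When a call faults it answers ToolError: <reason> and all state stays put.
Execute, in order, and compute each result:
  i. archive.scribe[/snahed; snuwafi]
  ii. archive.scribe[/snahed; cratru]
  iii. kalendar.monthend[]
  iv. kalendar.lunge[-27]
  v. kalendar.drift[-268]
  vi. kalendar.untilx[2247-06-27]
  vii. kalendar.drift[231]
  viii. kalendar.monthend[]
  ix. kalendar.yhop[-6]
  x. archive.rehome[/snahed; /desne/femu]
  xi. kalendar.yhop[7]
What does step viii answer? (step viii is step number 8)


// scribe(p→/snahed, c→snuwafi) => overwrote
// scribe(p→/snahed, c→cratru) => overwrote
// monthend() => 2250-07-31
// lunge(n→-27) => 2248-04-30
// drift(n→-268) => 2247-08-06
// untilx(d→2247-06-27) => -40
// drift(n→231) => 2248-03-24
// monthend() => 2248-03-31
// yhop(n→-6) => 2242-03-31
// rehome(s→/snahed, d→/desne/femu) => ok
// yhop(n→7) => 2249-03-31

Answer: 2248-03-31


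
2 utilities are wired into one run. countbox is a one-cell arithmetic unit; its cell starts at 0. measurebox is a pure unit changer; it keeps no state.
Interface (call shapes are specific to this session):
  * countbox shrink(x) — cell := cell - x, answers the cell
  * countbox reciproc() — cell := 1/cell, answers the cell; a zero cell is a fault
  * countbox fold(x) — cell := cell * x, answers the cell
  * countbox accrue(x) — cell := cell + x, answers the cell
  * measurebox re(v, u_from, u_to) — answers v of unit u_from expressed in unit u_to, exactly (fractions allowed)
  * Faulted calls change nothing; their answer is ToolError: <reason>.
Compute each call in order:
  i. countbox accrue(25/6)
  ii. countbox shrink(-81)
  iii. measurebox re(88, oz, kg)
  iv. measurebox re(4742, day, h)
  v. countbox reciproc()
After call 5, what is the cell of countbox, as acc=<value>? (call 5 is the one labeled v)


Answer: acc=6/511

Derivation:
CALL countbox accrue[x='25/6']
RET  25/6
CALL countbox shrink[x='-81']
RET  511/6
CALL measurebox re[v='88'; u_from='oz'; u_to='kg']
RET  498951607/200000000
CALL measurebox re[v='4742'; u_from='day'; u_to='h']
RET  113808
CALL countbox reciproc[]
RET  6/511


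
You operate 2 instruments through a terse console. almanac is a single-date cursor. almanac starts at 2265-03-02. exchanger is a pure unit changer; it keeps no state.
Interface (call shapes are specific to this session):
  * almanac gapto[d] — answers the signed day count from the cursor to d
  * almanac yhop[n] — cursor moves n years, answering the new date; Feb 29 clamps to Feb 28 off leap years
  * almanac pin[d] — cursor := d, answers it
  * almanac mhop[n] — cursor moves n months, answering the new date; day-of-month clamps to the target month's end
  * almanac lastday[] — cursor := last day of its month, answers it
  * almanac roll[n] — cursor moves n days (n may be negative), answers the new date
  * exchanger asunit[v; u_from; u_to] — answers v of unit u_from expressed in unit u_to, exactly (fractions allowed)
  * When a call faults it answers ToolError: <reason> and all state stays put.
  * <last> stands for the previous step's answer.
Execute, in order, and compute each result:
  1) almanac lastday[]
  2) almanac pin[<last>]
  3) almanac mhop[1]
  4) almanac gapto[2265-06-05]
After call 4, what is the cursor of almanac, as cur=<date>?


Answer: cur=2265-04-30

Derivation:
~$ almanac lastday
[out] 2265-03-31
~$ almanac pin d→<last>
[out] 2265-03-31
~$ almanac mhop n→1
[out] 2265-04-30
~$ almanac gapto d→2265-06-05
[out] 36


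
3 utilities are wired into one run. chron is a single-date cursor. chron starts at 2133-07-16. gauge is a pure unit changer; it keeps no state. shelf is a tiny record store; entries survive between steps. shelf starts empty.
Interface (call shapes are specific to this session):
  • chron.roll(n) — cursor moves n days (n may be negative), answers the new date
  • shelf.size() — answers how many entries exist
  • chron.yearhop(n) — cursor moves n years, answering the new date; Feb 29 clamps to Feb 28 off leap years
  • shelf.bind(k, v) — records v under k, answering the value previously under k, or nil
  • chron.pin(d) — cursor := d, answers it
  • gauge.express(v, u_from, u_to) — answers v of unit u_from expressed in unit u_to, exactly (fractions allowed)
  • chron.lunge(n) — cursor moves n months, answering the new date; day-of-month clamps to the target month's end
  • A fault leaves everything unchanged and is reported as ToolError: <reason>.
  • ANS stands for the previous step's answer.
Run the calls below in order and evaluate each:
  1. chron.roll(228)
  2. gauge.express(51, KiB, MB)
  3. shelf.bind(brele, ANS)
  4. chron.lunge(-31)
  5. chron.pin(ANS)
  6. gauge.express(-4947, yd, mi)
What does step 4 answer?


Answer: 2131-08-01

Derivation:
~$ roll n='228'
= 2134-03-01
~$ express v='51' u_from='KiB' u_to='MB'
= 816/15625
~$ bind k='brele' v='ANS'
= nil
~$ lunge n='-31'
= 2131-08-01
~$ pin d='ANS'
= 2131-08-01
~$ express v='-4947' u_from='yd' u_to='mi'
= -4947/1760


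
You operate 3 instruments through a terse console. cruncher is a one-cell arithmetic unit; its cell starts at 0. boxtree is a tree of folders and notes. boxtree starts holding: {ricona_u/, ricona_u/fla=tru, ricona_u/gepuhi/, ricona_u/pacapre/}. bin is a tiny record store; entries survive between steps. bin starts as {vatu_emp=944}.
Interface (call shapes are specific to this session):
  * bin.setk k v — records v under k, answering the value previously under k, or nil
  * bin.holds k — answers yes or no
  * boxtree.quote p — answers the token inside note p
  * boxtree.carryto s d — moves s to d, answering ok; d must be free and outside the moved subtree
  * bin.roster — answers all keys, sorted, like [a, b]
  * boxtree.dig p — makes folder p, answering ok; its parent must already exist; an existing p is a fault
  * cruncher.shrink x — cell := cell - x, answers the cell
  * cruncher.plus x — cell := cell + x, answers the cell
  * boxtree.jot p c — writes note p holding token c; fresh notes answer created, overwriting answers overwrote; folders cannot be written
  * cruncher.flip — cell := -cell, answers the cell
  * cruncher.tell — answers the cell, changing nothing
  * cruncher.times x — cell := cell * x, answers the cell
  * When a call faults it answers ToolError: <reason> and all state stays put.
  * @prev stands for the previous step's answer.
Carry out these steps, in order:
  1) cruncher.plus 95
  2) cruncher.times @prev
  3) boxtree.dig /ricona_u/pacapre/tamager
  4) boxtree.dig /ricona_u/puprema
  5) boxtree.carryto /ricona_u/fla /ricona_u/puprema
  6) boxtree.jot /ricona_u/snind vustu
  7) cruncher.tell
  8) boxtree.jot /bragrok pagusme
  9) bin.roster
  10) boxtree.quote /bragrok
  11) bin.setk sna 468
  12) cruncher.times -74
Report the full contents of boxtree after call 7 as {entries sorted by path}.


>> plus(x=95)
<< 95
>> times(x=@prev)
<< 9025
>> dig(p=/ricona_u/pacapre/tamager)
<< ok
>> dig(p=/ricona_u/puprema)
<< ok
>> carryto(s=/ricona_u/fla, d=/ricona_u/puprema)
<< ToolError: exists
>> jot(p=/ricona_u/snind, c=vustu)
<< created
>> tell()
<< 9025
>> jot(p=/bragrok, c=pagusme)
<< created
>> roster()
<< [vatu_emp]
>> quote(p=/bragrok)
<< pagusme
>> setk(k=sna, v=468)
<< nil
>> times(x=-74)
<< -667850

Answer: {ricona_u/, ricona_u/fla=tru, ricona_u/gepuhi/, ricona_u/pacapre/, ricona_u/pacapre/tamager/, ricona_u/puprema/, ricona_u/snind=vustu}


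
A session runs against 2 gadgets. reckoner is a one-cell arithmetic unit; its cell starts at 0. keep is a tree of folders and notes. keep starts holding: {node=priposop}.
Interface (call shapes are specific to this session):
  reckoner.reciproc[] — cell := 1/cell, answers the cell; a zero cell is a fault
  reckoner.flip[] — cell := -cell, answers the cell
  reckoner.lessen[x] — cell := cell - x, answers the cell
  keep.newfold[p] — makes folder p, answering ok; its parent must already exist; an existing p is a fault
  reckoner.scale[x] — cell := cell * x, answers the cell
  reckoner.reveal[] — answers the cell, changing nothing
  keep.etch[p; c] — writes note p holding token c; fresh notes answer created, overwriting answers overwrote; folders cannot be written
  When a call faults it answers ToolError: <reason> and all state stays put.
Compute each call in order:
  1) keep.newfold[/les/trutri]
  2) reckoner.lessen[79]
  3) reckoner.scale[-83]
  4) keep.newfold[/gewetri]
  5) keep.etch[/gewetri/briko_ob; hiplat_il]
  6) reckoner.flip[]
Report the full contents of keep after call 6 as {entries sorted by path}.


Answer: {gewetri/, gewetri/briko_ob=hiplat_il, node=priposop}

Derivation:
% 1. newfold(/les/trutri) : ToolError: no parent
% 2. lessen(79) : -79
% 3. scale(-83) : 6557
% 4. newfold(/gewetri) : ok
% 5. etch(/gewetri/briko_ob, hiplat_il) : created
% 6. flip() : -6557


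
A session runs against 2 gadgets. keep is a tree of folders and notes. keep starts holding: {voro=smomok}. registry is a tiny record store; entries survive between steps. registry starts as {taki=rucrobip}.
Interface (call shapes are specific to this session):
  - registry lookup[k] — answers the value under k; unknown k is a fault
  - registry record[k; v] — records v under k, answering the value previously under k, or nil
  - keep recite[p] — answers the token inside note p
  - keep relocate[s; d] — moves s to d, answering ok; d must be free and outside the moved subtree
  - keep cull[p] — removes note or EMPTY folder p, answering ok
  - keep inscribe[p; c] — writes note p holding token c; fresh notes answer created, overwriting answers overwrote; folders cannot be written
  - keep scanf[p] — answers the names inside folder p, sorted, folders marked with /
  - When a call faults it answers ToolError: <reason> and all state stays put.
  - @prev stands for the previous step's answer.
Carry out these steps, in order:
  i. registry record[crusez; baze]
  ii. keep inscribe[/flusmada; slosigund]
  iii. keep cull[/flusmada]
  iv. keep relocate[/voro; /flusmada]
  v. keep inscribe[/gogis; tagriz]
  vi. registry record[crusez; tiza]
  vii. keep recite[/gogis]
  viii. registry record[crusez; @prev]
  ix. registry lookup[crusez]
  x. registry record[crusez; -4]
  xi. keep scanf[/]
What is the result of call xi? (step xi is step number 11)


Answer: [flusmada, gogis]

Derivation:
Calling registry record passing k=crusez, v=baze, which returns nil.
I call keep inscribe passing p=/flusmada, c=slosigund, giving created.
Next I call keep cull passing p=/flusmada, and observe ok.
I call keep relocate passing s=/voro, d=/flusmada, giving ok.
Calling keep inscribe passing p=/gogis, c=tagriz, and see created.
I run registry record passing k=crusez, v=tiza, yielding baze.
Now I run keep recite passing p=/gogis: tagriz.
Calling registry record passing k=crusez, v=@prev, giving tiza.
I call registry lookup passing k=crusez, which returns tagriz.
Calling registry record passing k=crusez, v=-4, yielding tagriz.
Invoking keep scanf passing p=/, → [flusmada, gogis].


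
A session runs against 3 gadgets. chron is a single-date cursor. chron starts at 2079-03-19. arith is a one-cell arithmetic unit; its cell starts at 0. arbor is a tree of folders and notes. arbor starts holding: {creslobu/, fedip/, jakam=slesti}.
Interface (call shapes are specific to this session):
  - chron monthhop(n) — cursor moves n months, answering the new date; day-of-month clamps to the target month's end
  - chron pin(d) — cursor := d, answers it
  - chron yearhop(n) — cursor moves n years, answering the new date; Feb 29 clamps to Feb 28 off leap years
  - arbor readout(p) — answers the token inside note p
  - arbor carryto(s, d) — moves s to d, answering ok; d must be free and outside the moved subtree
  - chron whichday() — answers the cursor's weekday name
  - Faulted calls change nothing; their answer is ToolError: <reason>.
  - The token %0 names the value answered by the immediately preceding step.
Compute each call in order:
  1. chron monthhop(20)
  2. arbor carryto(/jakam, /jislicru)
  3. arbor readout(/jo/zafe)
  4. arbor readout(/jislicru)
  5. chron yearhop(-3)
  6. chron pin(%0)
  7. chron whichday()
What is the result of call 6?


Answer: 2077-11-19

Derivation:
~$ chron monthhop n='20'
:: 2080-11-19
~$ arbor carryto s='/jakam' d='/jislicru'
:: ok
~$ arbor readout p='/jo/zafe'
:: ToolError: not found
~$ arbor readout p='/jislicru'
:: slesti
~$ chron yearhop n='-3'
:: 2077-11-19
~$ chron pin d='%0'
:: 2077-11-19
~$ chron whichday
:: Friday


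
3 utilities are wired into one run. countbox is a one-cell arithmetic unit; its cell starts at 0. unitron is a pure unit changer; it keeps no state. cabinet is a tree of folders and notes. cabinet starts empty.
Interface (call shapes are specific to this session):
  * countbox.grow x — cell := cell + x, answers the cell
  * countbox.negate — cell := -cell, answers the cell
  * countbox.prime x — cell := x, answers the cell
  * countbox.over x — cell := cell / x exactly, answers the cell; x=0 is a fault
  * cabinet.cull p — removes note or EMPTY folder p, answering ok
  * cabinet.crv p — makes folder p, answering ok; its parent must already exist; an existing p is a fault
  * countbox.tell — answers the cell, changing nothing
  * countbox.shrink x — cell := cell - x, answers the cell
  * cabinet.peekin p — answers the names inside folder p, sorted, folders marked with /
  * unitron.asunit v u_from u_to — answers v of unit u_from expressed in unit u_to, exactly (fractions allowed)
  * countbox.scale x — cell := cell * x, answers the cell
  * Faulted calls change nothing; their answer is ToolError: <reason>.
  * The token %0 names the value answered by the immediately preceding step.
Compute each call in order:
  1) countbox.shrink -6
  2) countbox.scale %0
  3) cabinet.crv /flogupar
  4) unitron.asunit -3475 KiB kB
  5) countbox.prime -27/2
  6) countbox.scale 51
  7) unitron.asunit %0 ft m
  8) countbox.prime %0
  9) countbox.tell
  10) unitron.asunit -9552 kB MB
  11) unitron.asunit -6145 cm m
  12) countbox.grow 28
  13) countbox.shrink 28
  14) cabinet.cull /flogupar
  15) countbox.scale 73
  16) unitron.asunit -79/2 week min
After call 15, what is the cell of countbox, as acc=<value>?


Answer: acc=-38298501/2500

Derivation:
>> shrink(x: -6)
<< 6
>> scale(x: %0)
<< 36
>> crv(p: /flogupar)
<< ok
>> asunit(v: -3475, u_from: KiB, u_to: kB)
<< -17792/5
>> prime(x: -27/2)
<< -27/2
>> scale(x: 51)
<< -1377/2
>> asunit(v: %0, u_from: ft, u_to: m)
<< -524637/2500
>> prime(x: %0)
<< -524637/2500
>> tell()
<< -524637/2500
>> asunit(v: -9552, u_from: kB, u_to: MB)
<< -1194/125
>> asunit(v: -6145, u_from: cm, u_to: m)
<< -1229/20
>> grow(x: 28)
<< -454637/2500
>> shrink(x: 28)
<< -524637/2500
>> cull(p: /flogupar)
<< ok
>> scale(x: 73)
<< -38298501/2500
>> asunit(v: -79/2, u_from: week, u_to: min)
<< -398160


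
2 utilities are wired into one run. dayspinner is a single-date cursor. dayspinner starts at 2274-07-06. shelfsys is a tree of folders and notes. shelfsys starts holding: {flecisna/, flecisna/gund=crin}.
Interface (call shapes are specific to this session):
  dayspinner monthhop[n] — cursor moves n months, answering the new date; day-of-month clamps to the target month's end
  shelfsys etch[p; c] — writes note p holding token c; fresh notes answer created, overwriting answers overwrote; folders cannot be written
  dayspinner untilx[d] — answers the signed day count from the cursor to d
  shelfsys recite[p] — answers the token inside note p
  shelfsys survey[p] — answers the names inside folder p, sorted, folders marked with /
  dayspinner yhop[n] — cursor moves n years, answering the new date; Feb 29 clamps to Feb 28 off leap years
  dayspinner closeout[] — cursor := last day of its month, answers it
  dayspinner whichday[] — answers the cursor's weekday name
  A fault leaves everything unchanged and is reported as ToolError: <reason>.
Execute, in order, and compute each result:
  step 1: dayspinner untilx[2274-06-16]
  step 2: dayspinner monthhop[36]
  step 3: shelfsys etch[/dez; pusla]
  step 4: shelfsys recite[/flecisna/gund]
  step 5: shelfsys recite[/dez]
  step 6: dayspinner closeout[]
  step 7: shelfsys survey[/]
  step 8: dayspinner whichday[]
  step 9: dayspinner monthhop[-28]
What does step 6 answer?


Answer: 2277-07-31

Derivation:
% dayspinner untilx 2274-06-16
= -20
% dayspinner monthhop 36
= 2277-07-06
% shelfsys etch /dez pusla
= created
% shelfsys recite /flecisna/gund
= crin
% shelfsys recite /dez
= pusla
% dayspinner closeout
= 2277-07-31
% shelfsys survey /
= [dez, flecisna/]
% dayspinner whichday
= Tuesday
% dayspinner monthhop -28
= 2275-03-31


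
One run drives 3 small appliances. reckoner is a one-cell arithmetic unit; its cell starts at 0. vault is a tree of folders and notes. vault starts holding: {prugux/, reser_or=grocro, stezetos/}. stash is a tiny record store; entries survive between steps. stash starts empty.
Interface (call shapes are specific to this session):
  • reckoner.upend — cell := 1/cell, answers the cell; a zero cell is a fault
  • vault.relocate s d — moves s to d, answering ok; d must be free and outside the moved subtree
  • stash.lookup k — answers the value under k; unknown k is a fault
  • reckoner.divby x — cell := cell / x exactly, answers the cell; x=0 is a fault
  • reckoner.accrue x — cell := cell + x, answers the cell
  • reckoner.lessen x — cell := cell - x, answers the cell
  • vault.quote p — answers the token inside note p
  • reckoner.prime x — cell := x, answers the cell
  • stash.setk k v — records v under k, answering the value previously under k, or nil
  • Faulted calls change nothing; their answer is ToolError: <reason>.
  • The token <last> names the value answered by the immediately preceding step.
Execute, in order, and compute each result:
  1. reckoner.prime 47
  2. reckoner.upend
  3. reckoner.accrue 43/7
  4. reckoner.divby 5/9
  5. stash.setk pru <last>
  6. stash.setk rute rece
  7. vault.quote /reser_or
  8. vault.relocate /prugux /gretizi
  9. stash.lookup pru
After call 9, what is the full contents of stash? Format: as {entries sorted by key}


Answer: {pru=18252/1645, rute=rece}

Derivation:
// reckoner.prime(47) -> 47
// reckoner.upend() -> 1/47
// reckoner.accrue(43/7) -> 2028/329
// reckoner.divby(5/9) -> 18252/1645
// stash.setk(pru, <last>) -> nil
// stash.setk(rute, rece) -> nil
// vault.quote(/reser_or) -> grocro
// vault.relocate(/prugux, /gretizi) -> ok
// stash.lookup(pru) -> 18252/1645


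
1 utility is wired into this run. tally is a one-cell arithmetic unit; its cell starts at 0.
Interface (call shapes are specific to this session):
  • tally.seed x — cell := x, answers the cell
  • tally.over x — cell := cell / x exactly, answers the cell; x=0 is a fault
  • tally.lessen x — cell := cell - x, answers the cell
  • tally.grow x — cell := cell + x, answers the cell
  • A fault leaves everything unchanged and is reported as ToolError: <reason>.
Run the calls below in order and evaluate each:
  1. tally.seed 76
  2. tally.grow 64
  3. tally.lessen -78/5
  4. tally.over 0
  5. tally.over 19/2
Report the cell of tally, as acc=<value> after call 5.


Answer: acc=1556/95

Derivation:
-> tally.seed(76)
<- 76
-> tally.grow(64)
<- 140
-> tally.lessen(-78/5)
<- 778/5
-> tally.over(0)
<- ToolError: division by zero
-> tally.over(19/2)
<- 1556/95


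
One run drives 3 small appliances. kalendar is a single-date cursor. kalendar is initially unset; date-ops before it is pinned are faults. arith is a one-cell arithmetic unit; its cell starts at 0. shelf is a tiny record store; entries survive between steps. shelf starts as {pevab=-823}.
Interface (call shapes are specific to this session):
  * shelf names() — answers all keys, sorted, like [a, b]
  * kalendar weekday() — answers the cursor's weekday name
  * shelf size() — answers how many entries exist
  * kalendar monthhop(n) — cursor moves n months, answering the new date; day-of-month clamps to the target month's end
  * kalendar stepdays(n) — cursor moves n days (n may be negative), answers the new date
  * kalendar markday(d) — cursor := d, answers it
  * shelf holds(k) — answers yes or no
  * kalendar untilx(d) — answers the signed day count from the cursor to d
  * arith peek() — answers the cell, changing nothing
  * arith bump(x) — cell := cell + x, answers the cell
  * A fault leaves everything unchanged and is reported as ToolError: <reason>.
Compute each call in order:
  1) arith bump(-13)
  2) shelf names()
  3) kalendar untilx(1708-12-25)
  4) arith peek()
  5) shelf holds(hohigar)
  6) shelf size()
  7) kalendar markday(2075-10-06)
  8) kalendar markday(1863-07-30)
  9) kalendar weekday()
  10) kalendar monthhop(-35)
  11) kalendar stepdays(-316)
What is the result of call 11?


Answer: 1859-10-19

Derivation:
-> arith bump(-13)
<- -13
-> shelf names()
<- [pevab]
-> kalendar untilx(1708-12-25)
<- ToolError: no date set
-> arith peek()
<- -13
-> shelf holds(hohigar)
<- no
-> shelf size()
<- 1
-> kalendar markday(2075-10-06)
<- 2075-10-06
-> kalendar markday(1863-07-30)
<- 1863-07-30
-> kalendar weekday()
<- Thursday
-> kalendar monthhop(-35)
<- 1860-08-30
-> kalendar stepdays(-316)
<- 1859-10-19
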